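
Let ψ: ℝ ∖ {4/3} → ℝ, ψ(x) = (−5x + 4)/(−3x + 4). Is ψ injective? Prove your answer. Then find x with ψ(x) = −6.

28/23

Suppose ψ(a) = ψ(b). Cross-multiplying: (−5a + 4)(−3b + 4) = (−5b + 4)(−3a + 4).
Expanding both sides and cancelling the symmetric terms leaves −8·(a − b) = 0. Since −8 ≠ 0, a = b. Hence ψ is injective.
Solving ψ(x) = −6: cross-multiplying gives −5x + 4 = −6(−3x + 4), which rearranges to −23x = −28, so x = 28/23.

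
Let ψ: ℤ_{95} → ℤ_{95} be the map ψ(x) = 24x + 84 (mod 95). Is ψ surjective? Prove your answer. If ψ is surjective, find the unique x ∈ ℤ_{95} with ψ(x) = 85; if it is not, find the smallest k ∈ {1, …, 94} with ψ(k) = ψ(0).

Recall: surjectivity means every element of the codomain has a preimage under ψ.
Since gcd(24, 95) = 1, 24 is invertible modulo 95. Euclid's algorithm: 95 = 3·24 + 23, 24 = 1·23 + 1; back-substituting gives 1 = 4·24 − 1·95, so 24⁻¹ ≡ 4 (mod 95).
For any y ∈ ℤ_{95}, x = 4(y − 84) mod 95 satisfies ψ(x) = 24·4(y − 84) + 84 ≡ y (since 24·4 ≡ 1 mod 95). So every y has a preimage.
Therefore ψ is surjective.
Since ψ is surjective, we compute ψ⁻¹(85): solve 24x + 84 ≡ 85 (mod 95), i.e. 24x ≡ 1 (mod 95).
Multiplying by 24⁻¹ = 4 gives x ≡ 4·1 = 4 ≡ 4 (mod 95).
Check: ψ(4) = 24·4 + 84 = 180 = 1·95 + 85 ≡ 85 (mod 95).

4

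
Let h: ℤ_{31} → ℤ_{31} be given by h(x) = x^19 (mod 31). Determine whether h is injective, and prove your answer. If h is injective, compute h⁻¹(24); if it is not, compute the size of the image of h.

17

Since 31 is prime, the nonzero elements of ℤ_{31} form a cyclic group of order 30.
As gcd(19, 30) = 1, raising to the 19th power is a bijection on this group: if s^19 ≡ t^19 then (st^{−1})^19 = 1, and the only element of order dividing gcd(19, 30) = 1 is 1, so s = t.
With h(0) = 0 this makes h injective on all of ℤ_{31}, hence bijective (finite equal-size domain and codomain). In particular h is injective.
Since h is injective, we find the preimage of 24. The inverse of x ↦ x^19 on (ℤ_{31})^× is x ↦ x^19, because 19·19 = 361 = 12·30 + 1 ≡ 1 (mod 30) and x^{30} = 1 for x ≠ 0 (Fermat). So h⁻¹(24) = 24^19 mod 31.
Repeated squaring mod 31: 24^1 ≡ 24, 24^2 ≡ 24² = 576 ≡ 18, 24^4 ≡ 18² = 324 ≡ 14, 24^8 ≡ 14² = 196 ≡ 10, 24^16 ≡ 10² = 100 ≡ 7. Since 19 = 16 + 2 + 1, 24^19 ≡ 7·18·24: 7·18 = 126 ≡ 2, then 2·24 = 48 ≡ 17. So 24^19 ≡ 17 (mod 31).
Hence h⁻¹(24) = 17.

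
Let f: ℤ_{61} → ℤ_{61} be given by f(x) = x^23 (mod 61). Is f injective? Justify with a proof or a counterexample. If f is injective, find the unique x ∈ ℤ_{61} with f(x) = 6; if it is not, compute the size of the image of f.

Since 61 is prime, the nonzero elements of ℤ_{61} form a cyclic group of order 60.
As gcd(23, 60) = 1, raising to the 23rd power is a bijection on this group: if u^23 ≡ v^23 then (uv^{−1})^23 = 1, and the only element of order dividing gcd(23, 60) = 1 is 1, so u = v.
With f(0) = 0 this makes f injective on all of ℤ_{61}, hence bijective (finite equal-size domain and codomain). In particular f is injective.
Since f is injective, we find the preimage of 6. The inverse of x ↦ x^23 on (ℤ_{61})^× is x ↦ x^47, because 23·47 = 1081 = 18·60 + 1 ≡ 1 (mod 60) and x^{60} = 1 for x ≠ 0 (Fermat). So f⁻¹(6) = 6^47 mod 61.
Repeated squaring mod 61: 6^1 ≡ 6, 6^2 ≡ 6² = 36, 6^4 ≡ 36² = 1296 ≡ 15, 6^8 ≡ 15² = 225 ≡ 42, 6^16 ≡ 42² = 1764 ≡ 56, 6^32 ≡ 56² = 3136 ≡ 25. Since 47 = 32 + 8 + 4 + 2 + 1, 6^47 ≡ 25·42·15·36·6: 25·42 = 1050 ≡ 13, then 13·15 = 195 ≡ 12, then 12·36 = 432 ≡ 5, then 5·6 = 30. So 6^47 ≡ 30 (mod 61).
Hence f⁻¹(6) = 30.

30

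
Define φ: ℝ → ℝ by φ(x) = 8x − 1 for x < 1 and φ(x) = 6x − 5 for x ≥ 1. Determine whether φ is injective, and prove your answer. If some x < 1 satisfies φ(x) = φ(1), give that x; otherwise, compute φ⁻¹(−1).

1/4

Both pieces are strictly increasing (slopes 8 and 6), so each is injective on its own interval.
The left piece maps (−∞, 1) onto (−∞, 7); the right piece maps [1, ∞) onto [1, ∞).
These images overlap. In particular φ(1) = 1 (right piece), and solving 8x − 1 = 1 on the left piece gives x = 1/4 < 1.
So φ(1/4) = φ(1) with 1/4 ≠ 1, and φ is not injective. This x = 1/4 is the requested value below 1.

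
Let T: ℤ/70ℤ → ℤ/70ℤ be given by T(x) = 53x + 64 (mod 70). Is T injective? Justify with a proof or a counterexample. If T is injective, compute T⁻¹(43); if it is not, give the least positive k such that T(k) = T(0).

By definition, injectivity means: for all a, b in the domain, T(a) = T(b) implies a = b.
If T(a) = T(b), then 53a ≡ 53b (mod 70). Because gcd(53, 70) = 1, we may cancel 53 to get a ≡ b (mod 70).
Therefore T is injective.
We now compute 53⁻¹ mod 70 explicitly. Euclid's algorithm: 70 = 1·53 + 17, 53 = 3·17 + 2, 17 = 8·2 + 1; back-substituting gives 1 = 37·53 − 28·70, so 53⁻¹ ≡ 37 (mod 70).
Since T is injective, we compute T⁻¹(43): solve 53x + 64 ≡ 43 (mod 70), i.e. 53x ≡ 49 (mod 70).
Multiplying by 53⁻¹ = 37 gives x ≡ 37·49 = 1813 = 25·70 + 63 ≡ 63 (mod 70).
Check: T(63) = 53·63 + 64 = 3403 = 48·70 + 43 ≡ 43 (mod 70).

63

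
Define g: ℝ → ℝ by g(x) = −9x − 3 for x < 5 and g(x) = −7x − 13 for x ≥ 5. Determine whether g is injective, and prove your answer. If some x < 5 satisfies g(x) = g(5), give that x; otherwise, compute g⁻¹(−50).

Both pieces are strictly decreasing (slopes −9 and −7), so each is injective on its own interval.
The left piece maps (−∞, 5) onto (−48, ∞); the right piece maps [5, ∞) onto (−∞, −48].
These images are disjoint, so no value is attained by both pieces. Therefore g is injective.
Because the two images are disjoint, no x < 5 has g(x) = g(5), so we compute g⁻¹(−50): −50 lies in (−∞, −48], so solve −7x − 13 = −50: x = (−50 + 13)/(−7) = 37/7.

37/7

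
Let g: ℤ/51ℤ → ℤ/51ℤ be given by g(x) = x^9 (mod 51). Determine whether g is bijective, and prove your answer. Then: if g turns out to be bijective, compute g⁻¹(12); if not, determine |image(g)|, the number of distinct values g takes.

Computing x^9 mod 51 for each x (by repeated squaring, reducing mod 51 at every step), the values g(0), g(1), …, g(50) are: 0, 1, 2, 48, 4, 29, 45, 10, 8, 9, 7, 23, 39, 13, 20, 15, 16, 17, 18, 19, 14, 21, 46, 11, 27, 25, 26, 24, 40, 5, 30, 37, 32, 33, 34, 35, 36, 31, 38, 12, 28, 44, 42, 43, 41, 6, 22, 47, 3, 49, 50.
Every element of ℤ/51ℤ appears exactly once in this list, so g is a bijection, and in particular bijective.
Since g is bijective, we read off the preimage of 12 from the same table: g(39) = 12, so g⁻¹(12) = 39.

39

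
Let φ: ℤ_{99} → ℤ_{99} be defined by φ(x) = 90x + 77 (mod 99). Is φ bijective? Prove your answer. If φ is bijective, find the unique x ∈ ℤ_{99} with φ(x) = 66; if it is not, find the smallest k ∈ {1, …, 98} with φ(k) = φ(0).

We have gcd(90, 99) = 9 > 1. Taking x_1 = 0 and x_2 = 11: φ(0) = 77 and φ(11) = 90·11 + 77 = 1067 ≡ 77 (mod 99).
So φ(0) = φ(11) while 0 ≠ 11, hence φ is not injective, hence not bijective.
Since φ is not bijective, we find the least positive k with φ(k) = φ(0): this means 90k ≡ 0 (mod 99), i.e. 99 ∣ 90k. Since gcd(90, 99) = 9, dividing through by 9 this holds exactly when 11 ∣ 10k, and as gcd(10, 11) = 1, exactly when 11 ∣ k.
The smallest positive such k is 11.

11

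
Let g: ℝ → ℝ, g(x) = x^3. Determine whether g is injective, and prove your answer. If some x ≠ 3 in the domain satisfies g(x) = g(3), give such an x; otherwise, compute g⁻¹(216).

On ℝ, x ↦ x^3 is strictly increasing (since 3 is odd), so g(s) = g(t) forces s = t. So g is injective.
Since x ↦ x^3 is strictly increasing on ℝ, it is injective there, so no x ≠ 3 in the domain has g(x) = g(3). We therefore compute g⁻¹(216) = 216^{1/3} = 6 (indeed 6^3 = 216).

6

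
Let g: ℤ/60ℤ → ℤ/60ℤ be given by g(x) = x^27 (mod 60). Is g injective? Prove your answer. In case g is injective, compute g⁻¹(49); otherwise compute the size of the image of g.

45

g(0) = 0^27 = 0.
g(30): Repeated squaring mod 60: 30^1 ≡ 30, 30^2 ≡ 30² = 900 ≡ 0, 30^4 ≡ 0² = 0, 30^8 ≡ 0² = 0, 30^16 ≡ 0² = 0. Since 27 = 16 + 8 + 2 + 1, 30^27 ≡ 0·0·0·30: 0·0 = 0, then 0·0 = 0, then 0·30 = 0. So 30^27 ≡ 0 (mod 60).
So g(0) = g(30) = 0 while 0 ≠ 30, thus g is not injective.
Since g is not injective, we determine |image(g)|. Computing x^27 mod 60 for each x (by repeated squaring, reducing mod 60 at every step), the values g(0), g(1), …, g(59) are: 0, 1, 8, 27, 4, 5, 36, 43, 32, 9, 40, 11, 48, 37, 44, 15, 16, 53, 12, 19, 20, 21, 28, 47, 24, 25, 56, 3, 52, 29, 0, 31, 8, 57, 4, 35, 36, 13, 32, 39, 40, 41, 48, 7, 44, 45, 16, 23, 12, 49, 20, 51, 28, 17, 24, 55, 56, 33, 52, 59.
The distinct values are {0, 1, 3, 4, 5, 7, 8, 9, 11, 12, 13, 15, 16, 17, 19, 20, 21, 23, 24, 25, 27, 28, 29, 31, 32, 33, 35, 36, 37, 39, 40, 41, 43, 44, 45, 47, 48, 49, 51, 52, 53, 55, 56, 57, 59}; there are 45 of them.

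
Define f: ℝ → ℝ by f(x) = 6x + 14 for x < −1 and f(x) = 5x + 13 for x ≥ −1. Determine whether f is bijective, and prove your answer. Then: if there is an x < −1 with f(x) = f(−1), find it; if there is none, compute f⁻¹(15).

Both pieces are strictly increasing (slopes 6 and 5), so each is injective on its own interval.
The left piece maps (−∞, −1) onto (−∞, 8); the right piece maps [−1, ∞) onto [8, ∞).
Since 8 = 8, the images partition ℝ: f is injective and surjective, hence bijective.
Because the two images are disjoint, no x < −1 has f(x) = f(−1), so we compute f⁻¹(15): 15 lies in [8, ∞), so solve 5x + 13 = 15: x = (15 − 13)/5 = 2/5.

2/5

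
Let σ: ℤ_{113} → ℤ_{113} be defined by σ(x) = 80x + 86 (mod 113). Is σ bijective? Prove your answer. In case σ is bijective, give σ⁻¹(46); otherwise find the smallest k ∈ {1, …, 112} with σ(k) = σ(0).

If σ(x_1) = σ(x_2), then 80x_1 ≡ 80x_2 (mod 113). Because gcd(80, 113) = 1, we may cancel 80 to get x_1 ≡ x_2 (mod 113).
We now compute 80⁻¹ mod 113 explicitly. Euclid's algorithm: 113 = 1·80 + 33, 80 = 2·33 + 14, 33 = 2·14 + 5, 14 = 2·5 + 4, 5 = 1·4 + 1; back-substituting gives 1 = 89·80 − 63·113, so 80⁻¹ ≡ 89 (mod 113).
Then y ↦ 89(y − 86) is a two-sided inverse to σ, so every y ∈ ℤ_{113} has a preimage.
Hence σ is bijective.
Since σ is bijective, we find σ⁻¹(46): we need 80x ≡ 46 − 86 ≡ 73 (mod 113). Using 80⁻¹ = 89: x ≡ 89·73 = 6497 = 57·113 + 56, so x = 56.
Check: σ(56) = 80·56 + 86 = 4566 = 40·113 + 46 ≡ 46 (mod 113).

56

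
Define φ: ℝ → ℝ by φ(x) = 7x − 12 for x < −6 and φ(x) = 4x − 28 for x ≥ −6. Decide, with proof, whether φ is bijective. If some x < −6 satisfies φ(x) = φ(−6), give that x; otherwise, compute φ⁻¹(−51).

-23/4

Both pieces are strictly increasing (slopes 7 and 4), so each is injective on its own interval.
The left piece maps (−∞, −6) onto (−∞, −54); the right piece maps [−6, ∞) onto [−52, ∞).
The images leave a gap (−54 has no preimage), so φ is not surjective, hence not bijective.
Because the two images are disjoint, no x < −6 has φ(x) = φ(−6), so we compute φ⁻¹(−51): −51 lies in [−52, ∞), so solve 4x − 28 = −51: x = (−51 + 28)/4 = −23/4.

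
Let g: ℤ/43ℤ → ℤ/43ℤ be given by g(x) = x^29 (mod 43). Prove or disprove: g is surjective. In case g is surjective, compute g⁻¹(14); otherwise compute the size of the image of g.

31

Since 43 is prime, the nonzero elements of ℤ/43ℤ form a cyclic group of order 42.
As gcd(29, 42) = 1, raising to the 29th power is a bijection on this group: if s^29 ≡ t^29 then (st^{−1})^29 = 1, and the only element of order dividing gcd(29, 42) = 1 is 1, so s = t.
With g(0) = 0 this makes g injective on all of ℤ/43ℤ, hence bijective (finite equal-size domain and codomain). In particular g is surjective.
Since g is surjective, we find the preimage of 14. The inverse of x ↦ x^29 on (ℤ/43ℤ)^× is x ↦ x^29, because 29·29 = 841 = 20·42 + 1 ≡ 1 (mod 42) and x^{42} = 1 for x ≠ 0 (Fermat). So g⁻¹(14) = 14^29 mod 43.
Repeated squaring mod 43: 14^1 ≡ 14, 14^2 ≡ 14² = 196 ≡ 24, 14^4 ≡ 24² = 576 ≡ 17, 14^8 ≡ 17² = 289 ≡ 31, 14^16 ≡ 31² = 961 ≡ 15. Since 29 = 16 + 8 + 4 + 1, 14^29 ≡ 15·31·17·14: 15·31 = 465 ≡ 35, then 35·17 = 595 ≡ 36, then 36·14 = 504 ≡ 31. So 14^29 ≡ 31 (mod 43).
Hence g⁻¹(14) = 31.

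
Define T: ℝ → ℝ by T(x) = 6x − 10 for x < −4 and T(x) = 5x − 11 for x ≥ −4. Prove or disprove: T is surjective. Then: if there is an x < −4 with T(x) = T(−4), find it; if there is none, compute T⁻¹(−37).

-9/2

Both pieces are strictly increasing (slopes 6 and 5), so each is injective on its own interval.
The left piece maps (−∞, −4) onto (−∞, −34); the right piece maps [−4, ∞) onto [−31, ∞).
The union (−∞, −34) ∪ [−31, ∞) omits the interval between −34 and −31; in particular −34 has no preimage. So T is not surjective.
Because the two images are disjoint, no x < −4 has T(x) = T(−4), so we compute T⁻¹(−37): −37 lies in (−∞, −34), so solve 6x − 10 = −37: x = (−37 + 10)/6 = −9/2.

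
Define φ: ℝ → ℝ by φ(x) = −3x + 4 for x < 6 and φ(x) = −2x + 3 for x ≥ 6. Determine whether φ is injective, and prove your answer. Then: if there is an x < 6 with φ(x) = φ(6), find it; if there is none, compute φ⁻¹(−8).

Both pieces are strictly decreasing (slopes −3 and −2), so each is injective on its own interval.
The left piece maps (−∞, 6) onto (−14, ∞); the right piece maps [6, ∞) onto (−∞, −9].
These images overlap. In particular φ(6) = −9 (right piece), and solving −3x + 4 = −9 on the left piece gives x = 13/3 < 6.
So φ(13/3) = φ(6) with 13/3 ≠ 6, and φ is not injective. This x = 13/3 is the requested value below 6.

13/3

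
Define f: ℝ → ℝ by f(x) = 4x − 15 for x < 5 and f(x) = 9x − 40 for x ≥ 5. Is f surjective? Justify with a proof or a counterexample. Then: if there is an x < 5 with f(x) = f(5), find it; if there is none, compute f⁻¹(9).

Both pieces are strictly increasing (slopes 4 and 9), so each is injective on its own interval.
The left piece maps (−∞, 5) onto (−∞, 5); the right piece maps [5, ∞) onto [5, ∞).
These images together cover ℝ, so f is surjective.
Because the two images are disjoint, no x < 5 has f(x) = f(5), so we compute f⁻¹(9): 9 lies in [5, ∞), so solve 9x − 40 = 9: x = (9 + 40)/9 = 49/9.

49/9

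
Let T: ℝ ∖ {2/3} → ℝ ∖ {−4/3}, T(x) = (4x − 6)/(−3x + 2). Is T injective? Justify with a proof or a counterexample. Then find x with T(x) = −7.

8/17

Suppose T(x_1) = T(x_2). Cross-multiplying: (4x_1 − 6)(−3x_2 + 2) = (4x_2 − 6)(−3x_1 + 2).
Expanding both sides and cancelling the symmetric terms leaves −10·(x_1 − x_2) = 0. Since −10 ≠ 0, x_1 = x_2. Thus T is injective.
Solving T(x) = −7: cross-multiplying gives 4x − 6 = −7(−3x + 2), which rearranges to −17x = −8, so x = 8/17.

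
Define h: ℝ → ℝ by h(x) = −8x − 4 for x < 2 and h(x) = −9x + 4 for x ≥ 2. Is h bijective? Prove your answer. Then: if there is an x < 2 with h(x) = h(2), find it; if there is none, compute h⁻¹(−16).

5/4

Both pieces are strictly decreasing (slopes −8 and −9), so each is injective on its own interval.
The left piece maps (−∞, 2) onto (−20, ∞); the right piece maps [2, ∞) onto (−∞, −14].
These images overlap. In particular h(2) = −14 (right piece), and solving −8x − 4 = −14 on the left piece gives x = 5/4 < 2.
So h(5/4) = h(2) with 5/4 ≠ 2, and h is not injective, hence not bijective. This x = 5/4 is the requested value below 2.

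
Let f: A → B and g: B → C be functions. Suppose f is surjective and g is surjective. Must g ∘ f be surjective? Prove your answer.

surjective

Let c ∈ C. Since g is surjective, there is b ∈ B with g(b) = c. Since f is surjective, there is a ∈ A with f(a) = b.
Then (g ∘ f)(a) = g(b) = c. So g ∘ f is surjective.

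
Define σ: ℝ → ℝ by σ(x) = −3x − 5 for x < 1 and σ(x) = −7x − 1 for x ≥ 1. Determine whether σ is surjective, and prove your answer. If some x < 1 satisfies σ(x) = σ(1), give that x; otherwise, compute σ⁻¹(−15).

2

Both pieces are strictly decreasing (slopes −3 and −7), so each is injective on its own interval.
The left piece maps (−∞, 1) onto (−8, ∞); the right piece maps [1, ∞) onto (−∞, −8].
These images together cover ℝ, so σ is surjective.
Because the two images are disjoint, no x < 1 has σ(x) = σ(1), so we compute σ⁻¹(−15): −15 lies in (−∞, −8], so solve −7x − 1 = −15: x = (−15 + 1)/(−7) = 2.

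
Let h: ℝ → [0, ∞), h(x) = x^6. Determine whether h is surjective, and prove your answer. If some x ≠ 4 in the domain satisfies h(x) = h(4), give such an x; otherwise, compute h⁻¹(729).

For any y ∈ [0, ∞), x = y^{1/6} ∈ ℝ satisfies x^6 = y, so h is surjective.
For the follow-up, such an x exists: taking x = −4 ∈ ℝ gives h(−4) = 4096 = h(4) with −4 ≠ 4.

-4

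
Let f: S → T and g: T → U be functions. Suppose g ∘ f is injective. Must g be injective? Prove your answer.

No. Take S = {0}, T = {0, 1}, U = {0, 1}, f(a) = a for each a ∈ S, and g(b) = 0 if b ∈ {0, 1} else g(b) = b.
Then g ∘ f = f is injective (S ⊂ T and f is the inclusion), but g(0) = g(1) = 0 with 0 ≠ 1, so g is not injective.

not injective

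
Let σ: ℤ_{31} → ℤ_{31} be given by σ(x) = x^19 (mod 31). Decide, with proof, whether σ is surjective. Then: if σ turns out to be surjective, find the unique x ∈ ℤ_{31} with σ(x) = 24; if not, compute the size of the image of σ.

Since 31 is prime, the nonzero elements of ℤ_{31} form a cyclic group of order 30.
As gcd(19, 30) = 1, raising to the 19th power is a bijection on this group: if u^19 ≡ v^19 then (uv^{−1})^19 = 1, and the only element of order dividing gcd(19, 30) = 1 is 1, so u = v.
With σ(0) = 0 this makes σ injective on all of ℤ_{31}, hence bijective (finite equal-size domain and codomain). In particular σ is surjective.
Since σ is surjective, we find the preimage of 24. The inverse of x ↦ x^19 on (ℤ_{31})^× is x ↦ x^19, because 19·19 = 361 = 12·30 + 1 ≡ 1 (mod 30) and x^{30} = 1 for x ≠ 0 (Fermat). So σ⁻¹(24) = 24^19 mod 31.
Repeated squaring mod 31: 24^1 ≡ 24, 24^2 ≡ 24² = 576 ≡ 18, 24^4 ≡ 18² = 324 ≡ 14, 24^8 ≡ 14² = 196 ≡ 10, 24^16 ≡ 10² = 100 ≡ 7. Since 19 = 16 + 2 + 1, 24^19 ≡ 7·18·24: 7·18 = 126 ≡ 2, then 2·24 = 48 ≡ 17. So 24^19 ≡ 17 (mod 31).
Hence σ⁻¹(24) = 17.

17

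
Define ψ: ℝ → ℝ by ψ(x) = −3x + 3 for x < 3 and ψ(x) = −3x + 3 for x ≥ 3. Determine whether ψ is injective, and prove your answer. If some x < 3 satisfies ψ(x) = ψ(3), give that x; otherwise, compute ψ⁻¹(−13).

16/3

Both pieces are strictly decreasing (slopes −3 and −3), so each is injective on its own interval.
The left piece maps (−∞, 3) onto (−6, ∞); the right piece maps [3, ∞) onto (−∞, −6].
These images are disjoint, so no value is attained by both pieces. Hence ψ is injective.
Because the two images are disjoint, no x < 3 has ψ(x) = ψ(3), so we compute ψ⁻¹(−13): −13 lies in (−∞, −6], so solve −3x + 3 = −13: x = (−13 − 3)/(−3) = 16/3.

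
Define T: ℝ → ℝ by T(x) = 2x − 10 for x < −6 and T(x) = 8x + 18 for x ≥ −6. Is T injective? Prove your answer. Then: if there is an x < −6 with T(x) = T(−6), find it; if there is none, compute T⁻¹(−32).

-10

Both pieces are strictly increasing (slopes 2 and 8), so each is injective on its own interval.
The left piece maps (−∞, −6) onto (−∞, −22); the right piece maps [−6, ∞) onto [−30, ∞).
These images overlap. In particular T(−6) = −30 (right piece), and solving 2x − 10 = −30 on the left piece gives x = −10 < −6.
So T(−10) = T(−6) with −10 ≠ −6, and T is not injective. This x = −10 is the requested value below −6.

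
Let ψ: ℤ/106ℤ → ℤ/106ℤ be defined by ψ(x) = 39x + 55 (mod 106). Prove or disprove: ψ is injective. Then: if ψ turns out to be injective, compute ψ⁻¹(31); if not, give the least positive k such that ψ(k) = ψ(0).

32

Recall: ψ is injective when ψ(u) = ψ(v) forces u = v.
Suppose ψ(u) = ψ(v) in ℤ/106ℤ. Then 39u + 55 ≡ 39v + 55 (mod 106), hence 39(u − v) ≡ 0 (mod 106).
Since gcd(39, 106) = 1, 39 is invertible modulo 106, therefore u − v ≡ 0 (mod 106), i.e. u = v.
So ψ is injective.
We now compute 39⁻¹ mod 106 explicitly. Euclid's algorithm: 106 = 2·39 + 28, 39 = 1·28 + 11, 28 = 2·11 + 6, 11 = 1·6 + 5, 6 = 1·5 + 1; back-substituting gives 1 = 87·39 − 32·106, so 39⁻¹ ≡ 87 (mod 106).
Since ψ is injective, we find ψ⁻¹(31): we need 39x ≡ 31 − 55 ≡ 82 (mod 106). Using 39⁻¹ = 87: x ≡ 87·82 = 7134 = 67·106 + 32, so x = 32.
Check: ψ(32) = 39·32 + 55 = 1303 = 12·106 + 31 ≡ 31 (mod 106).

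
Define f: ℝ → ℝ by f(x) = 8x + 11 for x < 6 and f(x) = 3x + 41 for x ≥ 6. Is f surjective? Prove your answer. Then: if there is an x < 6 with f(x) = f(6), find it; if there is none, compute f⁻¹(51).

Both pieces are strictly increasing (slopes 8 and 3), so each is injective on its own interval.
The left piece maps (−∞, 6) onto (−∞, 59); the right piece maps [6, ∞) onto [59, ∞).
These images together cover ℝ, so f is surjective.
Because the two images are disjoint, no x < 6 has f(x) = f(6), so we compute f⁻¹(51): 51 lies in (−∞, 59), so solve 8x + 11 = 51: x = (51 − 11)/8 = 5.

5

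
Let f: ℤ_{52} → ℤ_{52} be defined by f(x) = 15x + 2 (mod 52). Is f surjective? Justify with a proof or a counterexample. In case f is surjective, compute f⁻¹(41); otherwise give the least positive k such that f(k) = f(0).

13

By definition, f is surjective if every y in the codomain equals f(x) for some x in the domain.
Since gcd(15, 52) = 1, 15 is invertible modulo 52. Euclid's algorithm: 52 = 3·15 + 7, 15 = 2·7 + 1; back-substituting gives 1 = 7·15 − 2·52, so 15⁻¹ ≡ 7 (mod 52).
Then y ↦ 7(y − 2) is a two-sided inverse to f, so every y ∈ ℤ_{52} has a preimage.
Hence f is surjective.
Since f is surjective, we find f⁻¹(41): we need 15x ≡ 41 − 2 ≡ 39 (mod 52). Using 15⁻¹ = 7: x ≡ 7·39 = 273 = 5·52 + 13, so x = 13.
Check: f(13) = 15·13 + 2 = 197 = 3·52 + 41 ≡ 41 (mod 52).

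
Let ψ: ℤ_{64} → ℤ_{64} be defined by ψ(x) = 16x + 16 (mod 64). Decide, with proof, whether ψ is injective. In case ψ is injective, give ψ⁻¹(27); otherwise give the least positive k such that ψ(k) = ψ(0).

4

We have gcd(16, 64) = 16 > 1. Taking u = 0 and v = 4: ψ(0) = 16 and ψ(4) = 16·4 + 16 = 80 ≡ 16 (mod 64).
So ψ(0) = ψ(4) while 0 ≠ 4, thus ψ is not injective.
Since ψ is not injective, we find the least positive k with ψ(k) = ψ(0): this means 16k ≡ 0 (mod 64), i.e. 64 ∣ 16k. Since gcd(16, 64) = 16, dividing through by 16 this holds exactly when 4 ∣ k.
The smallest positive such k is 4.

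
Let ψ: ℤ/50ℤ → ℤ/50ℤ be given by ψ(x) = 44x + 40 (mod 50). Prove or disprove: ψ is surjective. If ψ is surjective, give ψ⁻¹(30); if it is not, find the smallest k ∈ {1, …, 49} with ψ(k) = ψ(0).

25

Since gcd(44, 50) = 2, we have 44x ≡ 0 (mod 2) for all x, so ψ(x) ≡ 0 (mod 2).
But 1 ≢ 0 (mod 2), so 1 ∈ ℤ/50ℤ has no preimage. Hence ψ is not surjective.
Since ψ is not surjective, we find the least positive k with ψ(k) = ψ(0): this means 44k ≡ 0 (mod 50), i.e. 50 ∣ 44k. Since gcd(44, 50) = 2, dividing through by 2 this holds exactly when 25 ∣ 22k, and as gcd(22, 25) = 1, exactly when 25 ∣ k.
The smallest positive such k is 25.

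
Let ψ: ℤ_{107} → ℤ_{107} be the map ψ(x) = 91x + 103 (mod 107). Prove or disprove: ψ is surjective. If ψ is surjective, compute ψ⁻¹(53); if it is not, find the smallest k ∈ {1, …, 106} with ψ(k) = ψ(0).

70

Since gcd(91, 107) = 1, 91 is invertible modulo 107. Euclid's algorithm: 107 = 1·91 + 16, 91 = 5·16 + 11, 16 = 1·11 + 5, 11 = 2·5 + 1; back-substituting gives 1 = 20·91 − 17·107, so 91⁻¹ ≡ 20 (mod 107).
Then y ↦ 20(y − 103) is a two-sided inverse to ψ, so every y ∈ ℤ_{107} has a preimage.
Therefore ψ is surjective.
Since ψ is surjective, we compute ψ⁻¹(53): solve 91x + 103 ≡ 53 (mod 107), i.e. 91x ≡ 57 (mod 107).
Multiplying by 91⁻¹ = 20 gives x ≡ 20·57 = 1140 = 10·107 + 70 ≡ 70 (mod 107).
Check: ψ(70) = 91·70 + 103 = 6473 = 60·107 + 53 ≡ 53 (mod 107).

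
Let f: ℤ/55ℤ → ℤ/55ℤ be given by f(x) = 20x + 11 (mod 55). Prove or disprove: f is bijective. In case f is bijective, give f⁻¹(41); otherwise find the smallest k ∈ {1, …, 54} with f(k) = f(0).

Recall: injectivity means: for all a, b in the domain, f(a) = f(b) implies a = b.
We have gcd(20, 55) = 5 > 1. Taking a = 0 and b = 11: f(0) = 11 and f(11) = 20·11 + 11 = 231 ≡ 11 (mod 55).
So f(0) = f(11) while 0 ≠ 11, therefore f is not injective, hence not bijective.
Since f is not bijective, we find the least positive k with f(k) = f(0): this means 20k ≡ 0 (mod 55), i.e. 55 ∣ 20k. Since gcd(20, 55) = 5, dividing through by 5 this holds exactly when 11 ∣ 4k, and as gcd(4, 11) = 1, exactly when 11 ∣ k.
The smallest positive such k is 11.

11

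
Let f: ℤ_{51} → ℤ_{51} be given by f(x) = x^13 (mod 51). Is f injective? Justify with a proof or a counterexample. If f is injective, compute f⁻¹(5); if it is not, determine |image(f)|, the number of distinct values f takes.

Computing x^13 mod 51 for each x (by repeated squaring, reducing mod 51 at every step), the values f(0), f(1), …, f(50) are: 0, 1, 32, 12, 4, 20, 27, 40, 26, 42, 28, 41, 48, 13, 5, 36, 16, 17, 18, 49, 29, 21, 37, 44, 6, 43, 8, 45, 7, 14, 30, 22, 2, 33, 34, 35, 15, 46, 38, 3, 10, 23, 9, 25, 11, 24, 31, 47, 39, 19, 50.
Every element of ℤ_{51} appears exactly once in this list, so f is a bijection, and in particular injective.
Since f is injective, we read off the preimage of 5 from the same table: f(14) = 5, so f⁻¹(5) = 14.

14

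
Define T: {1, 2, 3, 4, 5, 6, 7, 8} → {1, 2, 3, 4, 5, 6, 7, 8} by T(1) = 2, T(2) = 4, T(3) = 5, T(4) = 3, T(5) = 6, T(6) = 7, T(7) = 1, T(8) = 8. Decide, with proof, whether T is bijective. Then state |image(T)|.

The values 2, 4, 5, 3, 6, 7, 1, 8 are a permutation of {1, 2, 3, 4, 5, 6, 7, 8}: each element appears exactly once.
So T is injective and surjective, hence bijective.
The image of T is {1, 2, 3, 4, 5, 6, 7, 8}, which has 8 elements.

8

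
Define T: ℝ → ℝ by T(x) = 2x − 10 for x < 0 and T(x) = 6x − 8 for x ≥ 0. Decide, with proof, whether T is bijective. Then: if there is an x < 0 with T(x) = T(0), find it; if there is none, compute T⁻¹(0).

4/3

Both pieces are strictly increasing (slopes 2 and 6), so each is injective on its own interval.
The left piece maps (−∞, 0) onto (−∞, −10); the right piece maps [0, ∞) onto [−8, ∞).
The images leave a gap (−10 has no preimage), so T is not surjective, hence not bijective.
Because the two images are disjoint, no x < 0 has T(x) = T(0), so we compute T⁻¹(0): 0 lies in [−8, ∞), so solve 6x − 8 = 0: x = (0 + 8)/6 = 4/3.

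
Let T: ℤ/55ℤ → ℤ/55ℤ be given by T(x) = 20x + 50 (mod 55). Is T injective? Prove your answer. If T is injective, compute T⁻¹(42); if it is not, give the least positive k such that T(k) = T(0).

11

We have gcd(20, 55) = 5 > 1. Taking a = 0 and b = 11: T(0) = 50 and T(11) = 20·11 + 50 = 270 ≡ 50 (mod 55).
So T(0) = T(11) while 0 ≠ 11, thus T is not injective.
Since T is not injective, we find the least positive k with T(k) = T(0): this means 20k ≡ 0 (mod 55), i.e. 55 ∣ 20k. Since gcd(20, 55) = 5, dividing through by 5 this holds exactly when 11 ∣ 4k, and as gcd(4, 11) = 1, exactly when 11 ∣ k.
The smallest positive such k is 11.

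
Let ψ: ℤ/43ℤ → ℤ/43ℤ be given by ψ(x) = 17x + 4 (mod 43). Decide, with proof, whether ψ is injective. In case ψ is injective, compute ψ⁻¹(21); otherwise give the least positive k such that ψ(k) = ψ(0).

Suppose ψ(a) = ψ(b) in ℤ/43ℤ. Then 17a + 4 ≡ 17b + 4 (mod 43), so 17(a − b) ≡ 0 (mod 43).
Since gcd(17, 43) = 1, 17 is invertible modulo 43, thus a − b ≡ 0 (mod 43), i.e. a = b.
Therefore ψ is injective.
We now compute 17⁻¹ mod 43 explicitly. Euclid's algorithm: 43 = 2·17 + 9, 17 = 1·9 + 8, 9 = 1·8 + 1; back-substituting gives 1 = 38·17 − 15·43, so 17⁻¹ ≡ 38 (mod 43).
Since ψ is injective, we find ψ⁻¹(21): we need 17x ≡ 21 − 4 ≡ 17 (mod 43). Using 17⁻¹ = 38: x ≡ 38·17 = 646 = 15·43 + 1, so x = 1.
Check: ψ(1) = 17·1 + 4 = 21 ≡ 21 (mod 43).

1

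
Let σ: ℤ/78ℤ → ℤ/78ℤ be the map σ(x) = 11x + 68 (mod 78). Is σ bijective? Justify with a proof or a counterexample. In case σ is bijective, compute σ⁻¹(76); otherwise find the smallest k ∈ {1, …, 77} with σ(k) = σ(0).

22

By definition, σ is injective when σ(u) = σ(v) forces u = v.
Suppose σ(u) = σ(v) in ℤ/78ℤ. Then 11u + 68 ≡ 11v + 68 (mod 78), so 11(u − v) ≡ 0 (mod 78).
Since gcd(11, 78) = 1, 11 is invertible modulo 78, thus u − v ≡ 0 (mod 78), i.e. u = v.
We now compute 11⁻¹ mod 78 explicitly. Euclid's algorithm: 78 = 7·11 + 1; back-substituting gives 1 = 71·11 − 10·78, so 11⁻¹ ≡ 71 (mod 78).
For any y ∈ ℤ/78ℤ, x = 71(y − 68) mod 78 satisfies σ(x) = 11·71(y − 68) + 68 ≡ y (since 11·71 ≡ 1 mod 78). So every y has a preimage.
Hence σ is bijective.
Since σ is bijective, we compute σ⁻¹(76): solve 11x + 68 ≡ 76 (mod 78), i.e. 11x ≡ 8 (mod 78).
Multiplying by 11⁻¹ = 71 gives x ≡ 71·8 = 568 = 7·78 + 22 ≡ 22 (mod 78).
Check: σ(22) = 11·22 + 68 = 310 = 3·78 + 76 ≡ 76 (mod 78).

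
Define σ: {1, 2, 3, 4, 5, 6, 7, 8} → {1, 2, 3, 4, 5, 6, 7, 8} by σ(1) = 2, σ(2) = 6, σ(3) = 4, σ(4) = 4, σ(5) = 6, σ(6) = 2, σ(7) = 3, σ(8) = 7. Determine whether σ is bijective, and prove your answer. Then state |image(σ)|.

5

σ(3) = 4 = σ(4) with 3 ≠ 4, so σ is not injective, hence not bijective.
The image of σ is {2, 3, 4, 6, 7}, which has 5 elements.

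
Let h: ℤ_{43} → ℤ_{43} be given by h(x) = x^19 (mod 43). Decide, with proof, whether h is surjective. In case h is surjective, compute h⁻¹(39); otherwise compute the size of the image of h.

Since 43 is prime, the nonzero elements of ℤ_{43} form a cyclic group of order 42.
As gcd(19, 42) = 1, raising to the 19th power is a bijection on this group: if u^19 ≡ v^19 then (uv^{−1})^19 = 1, and the only element of order dividing gcd(19, 42) = 1 is 1, so u = v.
With h(0) = 0 this makes h injective on all of ℤ_{43}, hence bijective (finite equal-size domain and codomain). In particular h is surjective.
Since h is surjective, we find the preimage of 39. The inverse of x ↦ x^19 on (ℤ_{43})^× is x ↦ x^31, because 19·31 = 589 = 14·42 + 1 ≡ 1 (mod 42) and x^{42} = 1 for x ≠ 0 (Fermat). So h⁻¹(39) = 39^31 mod 43.
Repeated squaring mod 43: 39^1 ≡ 39, 39^2 ≡ 39² = 1521 ≡ 16, 39^4 ≡ 16² = 256 ≡ 41, 39^8 ≡ 41² = 1681 ≡ 4, 39^16 ≡ 4² = 16. Since 31 = 16 + 8 + 4 + 2 + 1, 39^31 ≡ 16·4·41·16·39: 16·4 = 64 ≡ 21, then 21·41 = 861 ≡ 1, then 1·16 = 16, then 16·39 = 624 ≡ 22. So 39^31 ≡ 22 (mod 43).
Hence h⁻¹(39) = 22.

22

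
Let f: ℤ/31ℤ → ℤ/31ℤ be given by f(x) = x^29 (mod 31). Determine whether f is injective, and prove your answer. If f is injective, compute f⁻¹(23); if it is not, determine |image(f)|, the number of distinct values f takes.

Since 31 is prime, the nonzero elements of ℤ/31ℤ form a cyclic group of order 30.
As gcd(29, 30) = 1, raising to the 29th power is a bijection on this group: if u^29 ≡ v^29 then (uv^{−1})^29 = 1, and the only element of order dividing gcd(29, 30) = 1 is 1, so u = v.
With f(0) = 0 this makes f injective on all of ℤ/31ℤ, hence bijective (finite equal-size domain and codomain). In particular f is injective.
Since f is injective, we find the preimage of 23. The inverse of x ↦ x^29 on (ℤ/31ℤ)^× is x ↦ x^29, because 29·29 = 841 = 28·30 + 1 ≡ 1 (mod 30) and x^{30} = 1 for x ≠ 0 (Fermat). So f⁻¹(23) = 23^29 mod 31.
Repeated squaring mod 31: 23^1 ≡ 23, 23^2 ≡ 23² = 529 ≡ 2, 23^4 ≡ 2² = 4, 23^8 ≡ 4² = 16, 23^16 ≡ 16² = 256 ≡ 8. Since 29 = 16 + 8 + 4 + 1, 23^29 ≡ 8·16·4·23: 8·16 = 128 ≡ 4, then 4·4 = 16, then 16·23 = 368 ≡ 27. So 23^29 ≡ 27 (mod 31).
Hence f⁻¹(23) = 27.

27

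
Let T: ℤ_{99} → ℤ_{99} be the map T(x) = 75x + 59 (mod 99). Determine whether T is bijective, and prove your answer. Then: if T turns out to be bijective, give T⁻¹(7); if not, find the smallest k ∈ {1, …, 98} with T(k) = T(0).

33

By definition, T is injective when T(x_1) = T(x_2) forces x_1 = x_2.
We have gcd(75, 99) = 3 > 1. Taking x_1 = 0 and x_2 = 33: T(0) = 59 and T(33) = 75·33 + 59 = 2534 ≡ 59 (mod 99).
So T(0) = T(33) while 0 ≠ 33, so T is not injective, hence not bijective.
Since T is not bijective, we find the least positive k with T(k) = T(0): this means 75k ≡ 0 (mod 99), i.e. 99 ∣ 75k. Since gcd(75, 99) = 3, dividing through by 3 this holds exactly when 33 ∣ 25k, and as gcd(25, 33) = 1, exactly when 33 ∣ k.
The smallest positive such k is 33.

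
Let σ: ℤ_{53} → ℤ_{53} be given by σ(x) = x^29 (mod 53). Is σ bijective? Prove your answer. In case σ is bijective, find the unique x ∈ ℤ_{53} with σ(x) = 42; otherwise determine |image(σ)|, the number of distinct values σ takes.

Since 53 is prime, the nonzero elements of ℤ_{53} form a cyclic group of order 52.
As gcd(29, 52) = 1, raising to the 29th power is a bijection on this group: if a^29 ≡ b^29 then (ab^{−1})^29 = 1, and the only element of order dividing gcd(29, 52) = 1 is 1, so a = b.
With σ(0) = 0 this makes σ injective on all of ℤ_{53}, hence bijective (finite equal-size domain and codomain). In particular σ is bijective.
Since σ is bijective, we find the preimage of 42. The inverse of x ↦ x^29 on (ℤ_{53})^× is x ↦ x^9, because 29·9 = 261 = 5·52 + 1 ≡ 1 (mod 52) and x^{52} = 1 for x ≠ 0 (Fermat). So σ⁻¹(42) = 42^9 mod 53.
Repeated squaring mod 53: 42^1 ≡ 42, 42^2 ≡ 42² = 1764 ≡ 15, 42^4 ≡ 15² = 225 ≡ 13, 42^8 ≡ 13² = 169 ≡ 10. Since 9 = 8 + 1, 42^9 ≡ 10·42: 10·42 = 420 ≡ 49. So 42^9 ≡ 49 (mod 53).
Hence σ⁻¹(42) = 49.

49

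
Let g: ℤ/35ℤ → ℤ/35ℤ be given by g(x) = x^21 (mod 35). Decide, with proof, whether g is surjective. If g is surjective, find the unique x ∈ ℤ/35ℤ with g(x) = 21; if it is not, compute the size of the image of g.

g(4): Repeated squaring mod 35: 4^1 ≡ 4, 4^2 ≡ 4² = 16, 4^4 ≡ 16² = 256 ≡ 11, 4^8 ≡ 11² = 121 ≡ 16, 4^16 ≡ 16² = 256 ≡ 11. Since 21 = 16 + 4 + 1, 4^21 ≡ 11·11·4: 11·11 = 121 ≡ 16, then 16·4 = 64 ≡ 29. So 4^21 ≡ 29 (mod 35).
g(9): Repeated squaring mod 35: 9^1 ≡ 9, 9^2 ≡ 9² = 81 ≡ 11, 9^4 ≡ 11² = 121 ≡ 16, 9^8 ≡ 16² = 256 ≡ 11, 9^16 ≡ 11² = 121 ≡ 16. Since 21 = 16 + 4 + 1, 9^21 ≡ 16·16·9: 16·16 = 256 ≡ 11, then 11·9 = 99 ≡ 29. So 9^21 ≡ 29 (mod 35).
So g(4) = g(9) = 29 while 4 ≠ 9, so g is not injective.
A non-injective map from the 35-element set ℤ/35ℤ to itself takes at most 34 distinct values, so it cannot be surjective. Therefore g is not surjective.
Since g is not surjective, we determine |image(g)|. Computing x^21 mod 35 for each x (by repeated squaring, reducing mod 35 at every step), the values g(0), g(1), …, g(34) are: 0, 1, 22, 13, 29, 20, 6, 7, 8, 29, 20, 1, 27, 13, 14, 15, 1, 27, 8, 34, 20, 21, 22, 8, 34, 15, 6, 27, 28, 29, 15, 6, 22, 13, 34.
The distinct values are {0, 1, 6, 7, 8, 13, 14, 15, 20, 21, 22, 27, 28, 29, 34}; there are 15 of them.

15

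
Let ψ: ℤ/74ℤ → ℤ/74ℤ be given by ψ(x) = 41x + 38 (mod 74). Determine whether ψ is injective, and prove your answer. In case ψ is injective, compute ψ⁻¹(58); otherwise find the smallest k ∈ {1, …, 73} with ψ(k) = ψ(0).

Suppose ψ(s) = ψ(t) in ℤ/74ℤ. Then 41s + 38 ≡ 41t + 38 (mod 74), so 41(s − t) ≡ 0 (mod 74).
Since gcd(41, 74) = 1, 41 is invertible modulo 74, therefore s − t ≡ 0 (mod 74), i.e. s = t.
Therefore ψ is injective.
We now compute 41⁻¹ mod 74 explicitly. Euclid's algorithm: 74 = 1·41 + 33, 41 = 1·33 + 8, 33 = 4·8 + 1; back-substituting gives 1 = 65·41 − 36·74, so 41⁻¹ ≡ 65 (mod 74).
Since ψ is injective, we compute ψ⁻¹(58): solve 41x + 38 ≡ 58 (mod 74), i.e. 41x ≡ 20 (mod 74).
Multiplying by 41⁻¹ = 65 gives x ≡ 65·20 = 1300 = 17·74 + 42 ≡ 42 (mod 74).
Check: ψ(42) = 41·42 + 38 = 1760 = 23·74 + 58 ≡ 58 (mod 74).

42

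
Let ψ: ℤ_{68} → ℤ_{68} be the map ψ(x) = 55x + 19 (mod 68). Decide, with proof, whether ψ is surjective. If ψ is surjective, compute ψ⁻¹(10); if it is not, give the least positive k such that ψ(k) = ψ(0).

53

Since gcd(55, 68) = 1, 55 is invertible modulo 68. Euclid's algorithm: 68 = 1·55 + 13, 55 = 4·13 + 3, 13 = 4·3 + 1; back-substituting gives 1 = 47·55 − 38·68, so 55⁻¹ ≡ 47 (mod 68).
Then y ↦ 47(y − 19) is a two-sided inverse to ψ, so every y ∈ ℤ_{68} has a preimage.
Therefore ψ is surjective.
Since ψ is surjective, we find ψ⁻¹(10): we need 55x ≡ 10 − 19 ≡ 59 (mod 68). Using 55⁻¹ = 47: x ≡ 47·59 = 2773 = 40·68 + 53, so x = 53.
Check: ψ(53) = 55·53 + 19 = 2934 = 43·68 + 10 ≡ 10 (mod 68).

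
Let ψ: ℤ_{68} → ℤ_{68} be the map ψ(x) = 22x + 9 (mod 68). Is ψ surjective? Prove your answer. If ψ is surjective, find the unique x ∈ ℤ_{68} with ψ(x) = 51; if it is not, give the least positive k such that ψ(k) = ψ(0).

34

Since gcd(22, 68) = 2, we have 22x ≡ 0 (mod 2) for all x, so ψ(x) ≡ 1 (mod 2).
But 0 ≢ 1 (mod 2), so 0 ∈ ℤ_{68} has no preimage. So ψ is not surjective.
Since ψ is not surjective, we find the least positive k with ψ(k) = ψ(0): this means 22k ≡ 0 (mod 68), i.e. 68 ∣ 22k. Since gcd(22, 68) = 2, dividing through by 2 this holds exactly when 34 ∣ 11k, and as gcd(11, 34) = 1, exactly when 34 ∣ k.
The smallest positive such k is 34.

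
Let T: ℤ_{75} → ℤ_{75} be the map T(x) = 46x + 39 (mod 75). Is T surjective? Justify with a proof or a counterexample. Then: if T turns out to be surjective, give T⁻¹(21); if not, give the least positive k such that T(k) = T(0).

42

By definition, T is surjective if every y in the codomain equals T(x) for some x in the domain.
Since gcd(46, 75) = 1, 46 is invertible modulo 75. Euclid's algorithm: 75 = 1·46 + 29, 46 = 1·29 + 17, 29 = 1·17 + 12, 17 = 1·12 + 5, 12 = 2·5 + 2, 5 = 2·2 + 1; back-substituting gives 1 = 31·46 − 19·75, so 46⁻¹ ≡ 31 (mod 75).
Then y ↦ 31(y − 39) is a two-sided inverse to T, so every y ∈ ℤ_{75} has a preimage.
Thus T is surjective.
Since T is surjective, we find T⁻¹(21): we need 46x ≡ 21 − 39 ≡ 57 (mod 75). Using 46⁻¹ = 31: x ≡ 31·57 = 1767 = 23·75 + 42, so x = 42.
Check: T(42) = 46·42 + 39 = 1971 = 26·75 + 21 ≡ 21 (mod 75).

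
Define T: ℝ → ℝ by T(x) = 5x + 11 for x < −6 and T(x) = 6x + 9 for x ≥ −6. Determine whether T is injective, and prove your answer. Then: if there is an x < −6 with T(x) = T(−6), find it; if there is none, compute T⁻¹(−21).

-38/5

Both pieces are strictly increasing (slopes 5 and 6), so each is injective on its own interval.
The left piece maps (−∞, −6) onto (−∞, −19); the right piece maps [−6, ∞) onto [−27, ∞).
These images overlap. In particular T(−6) = −27 (right piece), and solving 5x + 11 = −27 on the left piece gives x = −38/5 < −6.
So T(−38/5) = T(−6) with −38/5 ≠ −6, and T is not injective. This x = −38/5 is the requested value below −6.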